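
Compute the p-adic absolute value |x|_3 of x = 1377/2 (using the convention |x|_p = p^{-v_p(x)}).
|1377/2|_3 = 1/81

Step 1 — compute v_3(x) by factoring powers of 3 out of the numerator and denominator: v_3(1377/2) = 4. Step 2 — apply |x|_p = p^{-v_p(x)} = 3^{-4} = 1/81.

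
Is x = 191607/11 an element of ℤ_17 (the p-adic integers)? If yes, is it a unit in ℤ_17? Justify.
x ∈ ℤ_17 but not a unit; v_17(x) = 3 > 0

ℤ_17 = {x ∈ ℚ_17 : v_17(x) ≥ 0} and ℤ_17^× = {x ∈ ℤ_17 : v_17(x) = 0}. Here v_17(191607/11) = v_17(num) − v_17(den) = 3; compare against these criteria.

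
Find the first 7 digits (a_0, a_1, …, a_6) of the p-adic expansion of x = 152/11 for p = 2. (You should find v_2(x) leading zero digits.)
(a_0, …, a_6) = (0, 0, 0, 1, 0, 0, 1)

v_2(152/11) = 3, so a_0 = ... = a_2 = 0. Factor out: x = 2^3 · u with u = 19/11 a unit in ℤ_2. Expand u iteratively via a_{v+i} = u_i mod 2, u_{i+1} = (u_i − a_{v+i})/2:
  u_0 = 19/11;  a_3 = 1;  u_1 = (u_0 − 1)/2 = 4/11
  u_1 = 4/11;  a_4 = 0;  u_2 = (u_1 − 0)/2 = 2/11
  u_2 = 2/11;  a_5 = 0;  u_3 = (u_2 − 0)/2 = 1/11
  u_3 = 1/11;  a_6 = 1;  u_4 = (u_3 − 1)/2 = -5/11
Digits: (0, 0, 0, 1, 0, 0, 1).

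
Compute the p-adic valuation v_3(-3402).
v_3(-3402) = 5

v_3(n) is the largest exponent k such that 3^k divides n. Factor out: -3402 = -3^5 · 14. (Sign doesn't affect v_p.) So v_3(-3402) = 5.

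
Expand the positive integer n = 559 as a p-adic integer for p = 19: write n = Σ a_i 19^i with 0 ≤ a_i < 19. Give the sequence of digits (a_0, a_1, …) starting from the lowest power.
(a_0, a_1, …) = (8, 10, 1)

Repeated division by 19 gives the digits low-to-high: 559 = 8 + 10·19^1 + 1·19^2. Digit sequence: (8, 10, 1).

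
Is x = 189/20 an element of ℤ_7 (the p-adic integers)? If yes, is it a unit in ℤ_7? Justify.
x ∈ ℤ_7 but not a unit; v_7(x) = 1 > 0

ℤ_7 = {x ∈ ℚ_7 : v_7(x) ≥ 0} and ℤ_7^× = {x ∈ ℤ_7 : v_7(x) = 0}. Here v_7(189/20) = v_7(num) − v_7(den) = 1; compare against these criteria.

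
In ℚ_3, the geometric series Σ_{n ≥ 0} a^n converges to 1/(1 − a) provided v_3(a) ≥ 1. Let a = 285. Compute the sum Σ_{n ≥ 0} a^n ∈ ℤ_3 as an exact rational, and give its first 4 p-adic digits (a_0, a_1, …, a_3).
Σ a^n = 1/(1 − a) = -1/284;  first 4 digits = (1, 2, 2, 2)

v_3(a) = 1 ≥ 1, so the series converges in ℤ_3 to 1/(1 − a) = 1/(1 − 285) = -1/284. Expand this rational in ℤ_3: compute digits iteratively via d_i = x_i mod 3, x_{i+1} = (x_i − d_i)/3. The first 4 digits are (1, 2, 2, 2).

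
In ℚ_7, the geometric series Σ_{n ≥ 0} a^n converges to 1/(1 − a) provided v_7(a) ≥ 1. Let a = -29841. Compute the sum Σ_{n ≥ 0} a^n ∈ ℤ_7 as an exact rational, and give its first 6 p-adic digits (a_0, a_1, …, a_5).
Σ a^n = 1/(1 − a) = 1/29842;  first 6 digits = (1, 0, 0, 4, 1, 5)

v_7(a) = 3 ≥ 1, so the series converges in ℤ_7 to 1/(1 − a) = 1/(1 − (-29841)) = 1/29842. Expand this rational in ℤ_7: compute digits iteratively via d_i = x_i mod 7, x_{i+1} = (x_i − d_i)/7. The first 6 digits are (1, 0, 0, 4, 1, 5).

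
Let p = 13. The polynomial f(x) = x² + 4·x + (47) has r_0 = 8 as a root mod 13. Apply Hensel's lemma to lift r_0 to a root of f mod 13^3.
r_2 = 1074 (mod 2197)

Hensel: r_{i+1} = r_i − f(r_i)·(f′(r_i))^{-1} mod 13^{i+2}, f′(x) = 2x + 4. Iterate:
  r_0 = 8 (mod 13)
  r_1 = 60 (mod 169)
  r_2 = 1074 (mod 2197)
Final: r = 1074 satisfies f(r) ≡ 0 mod 13^3.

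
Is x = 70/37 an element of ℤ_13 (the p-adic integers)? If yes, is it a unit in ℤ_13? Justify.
x ∈ ℤ_13^× (unit); v_13(x) = 0

ℤ_13 = {x ∈ ℚ_13 : v_13(x) ≥ 0} and ℤ_13^× = {x ∈ ℤ_13 : v_13(x) = 0}. Here v_13(70/37) = v_13(num) − v_13(den) = 0; compare against these criteria.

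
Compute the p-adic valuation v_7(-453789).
v_7(-453789) = 5

v_7(n) is the largest exponent k such that 7^k divides n. Factor out: -453789 = -7^5 · 27. (Sign doesn't affect v_p.) So v_7(-453789) = 5.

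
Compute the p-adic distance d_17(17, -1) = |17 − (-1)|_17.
d_17(17, -1) = 1

Step 1 — x − y = 17 − (-1) = 18. Step 2 — v_17(18) = 0 (factor: 18 = (17^0 · 18); the sign does not affect v_p). Step 3 — |x − y|_17 = 17^{0} = 1.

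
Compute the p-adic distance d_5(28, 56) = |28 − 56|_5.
d_5(28, 56) = 1

Step 1 — x − y = 28 − 56 = -28. Step 2 — v_5(-28) = 0 (factor: -28 = −(5^0 · 28); the sign does not affect v_p). Step 3 — |x − y|_5 = 5^{0} = 1.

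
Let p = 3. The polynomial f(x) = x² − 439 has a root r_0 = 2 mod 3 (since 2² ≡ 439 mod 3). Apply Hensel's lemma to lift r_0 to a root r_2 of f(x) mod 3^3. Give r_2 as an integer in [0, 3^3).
r_2 = 14 (mod 27)

Hensel's recurrence: r_{i+1} = r_i − f(r_i)·(f′(r_i))^{-1} mod 3^{i+2}, with f′(x) = 2x. Iterate:
  r_0 = 2 (mod 3)
  r_1 = 5 (mod 9)
  r_2 = 14 (mod 27)
Final: r_2 = 14, and one checks f(r_2) ≡ 0 mod 3^3.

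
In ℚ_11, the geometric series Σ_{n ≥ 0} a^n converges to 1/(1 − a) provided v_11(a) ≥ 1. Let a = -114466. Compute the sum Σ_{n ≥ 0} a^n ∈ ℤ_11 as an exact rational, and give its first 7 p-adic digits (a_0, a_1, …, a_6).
Σ a^n = 1/(1 − a) = 1/114467;  first 7 digits = (1, 0, 0, 2, 3, 10, 3)

v_11(a) = 3 ≥ 1, so the series converges in ℤ_11 to 1/(1 − a) = 1/(1 − (-114466)) = 1/114467. Expand this rational in ℤ_11: compute digits iteratively via d_i = x_i mod 11, x_{i+1} = (x_i − d_i)/11. The first 7 digits are (1, 0, 0, 2, 3, 10, 3).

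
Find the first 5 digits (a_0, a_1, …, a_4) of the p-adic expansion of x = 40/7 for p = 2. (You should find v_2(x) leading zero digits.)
(a_0, …, a_4) = (0, 0, 0, 1, 1)

v_2(40/7) = 3, so a_0 = ... = a_2 = 0. Factor out: x = 2^3 · u with u = 5/7 a unit in ℤ_2. Expand u iteratively via a_{v+i} = u_i mod 2, u_{i+1} = (u_i − a_{v+i})/2:
  u_0 = 5/7;  a_3 = 1;  u_1 = (u_0 − 1)/2 = -1/7
  u_1 = -1/7;  a_4 = 1;  u_2 = (u_1 − 1)/2 = -4/7
Digits: (0, 0, 0, 1, 1).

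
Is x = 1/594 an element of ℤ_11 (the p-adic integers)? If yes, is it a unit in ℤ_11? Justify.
x ∉ ℤ_11 (v_11(x) = -1 < 0)

ℤ_11 = {x ∈ ℚ_11 : v_11(x) ≥ 0} and ℤ_11^× = {x ∈ ℤ_11 : v_11(x) = 0}. Here v_11(1/594) = v_11(num) − v_11(den) = -1; compare against these criteria.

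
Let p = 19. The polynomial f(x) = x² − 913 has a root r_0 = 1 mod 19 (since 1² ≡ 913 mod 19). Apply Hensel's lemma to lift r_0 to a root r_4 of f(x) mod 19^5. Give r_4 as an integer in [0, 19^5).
r_4 = 1041942 (mod 2476099)

Hensel's recurrence: r_{i+1} = r_i − f(r_i)·(f′(r_i))^{-1} mod 19^{i+2}, with f′(x) = 2x. Iterate:
  r_0 = 1 (mod 19)
  r_1 = 96 (mod 361)
  r_2 = 6233 (mod 6859)
  r_3 = 129695 (mod 130321)
  r_4 = 1041942 (mod 2476099)
Final: r_4 = 1041942, and one checks f(r_4) ≡ 0 mod 19^5.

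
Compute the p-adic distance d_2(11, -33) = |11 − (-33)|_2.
d_2(11, -33) = 1/4

Step 1 — x − y = 11 − (-33) = 44. Step 2 — v_2(44) = 2 (factor: 44 = (2^2 · 11); the sign does not affect v_p). Step 3 — |x − y|_2 = 2^{-2} = 1/4.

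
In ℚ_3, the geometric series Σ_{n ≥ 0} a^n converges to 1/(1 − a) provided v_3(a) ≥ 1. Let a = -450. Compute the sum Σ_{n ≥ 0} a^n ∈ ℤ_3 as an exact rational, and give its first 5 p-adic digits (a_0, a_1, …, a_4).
Σ a^n = 1/(1 − a) = 1/451;  first 5 digits = (1, 0, 1, 1, 1)

v_3(a) = 2 ≥ 1, so the series converges in ℤ_3 to 1/(1 − a) = 1/(1 − (-450)) = 1/451. Expand this rational in ℤ_3: compute digits iteratively via d_i = x_i mod 3, x_{i+1} = (x_i − d_i)/3. The first 5 digits are (1, 0, 1, 1, 1).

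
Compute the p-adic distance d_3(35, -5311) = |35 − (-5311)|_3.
d_3(35, -5311) = 1/243

Step 1 — x − y = 35 − (-5311) = 5346. Step 2 — v_3(5346) = 5 (factor: 5346 = (3^5 · 22); the sign does not affect v_p). Step 3 — |x − y|_3 = 3^{-5} = 1/243.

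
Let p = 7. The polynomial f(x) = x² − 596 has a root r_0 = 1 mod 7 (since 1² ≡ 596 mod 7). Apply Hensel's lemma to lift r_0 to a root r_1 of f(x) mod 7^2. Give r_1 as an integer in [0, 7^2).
r_1 = 29 (mod 49)

Hensel's recurrence: r_{i+1} = r_i − f(r_i)·(f′(r_i))^{-1} mod 7^{i+2}, with f′(x) = 2x. Iterate:
  r_0 = 1 (mod 7)
  r_1 = 29 (mod 49)
Final: r_1 = 29, and one checks f(r_1) ≡ 0 mod 7^2.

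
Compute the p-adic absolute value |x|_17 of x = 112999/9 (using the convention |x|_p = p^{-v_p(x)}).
|112999/9|_17 = 1/4913

Step 1 — compute v_17(x) by factoring powers of 17 out of the numerator and denominator: v_17(112999/9) = 3. Step 2 — apply |x|_p = p^{-v_p(x)} = 17^{-3} = 1/4913.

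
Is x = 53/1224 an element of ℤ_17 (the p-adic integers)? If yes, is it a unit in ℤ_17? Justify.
x ∉ ℤ_17 (v_17(x) = -1 < 0)

ℤ_17 = {x ∈ ℚ_17 : v_17(x) ≥ 0} and ℤ_17^× = {x ∈ ℤ_17 : v_17(x) = 0}. Here v_17(53/1224) = v_17(num) − v_17(den) = -1; compare against these criteria.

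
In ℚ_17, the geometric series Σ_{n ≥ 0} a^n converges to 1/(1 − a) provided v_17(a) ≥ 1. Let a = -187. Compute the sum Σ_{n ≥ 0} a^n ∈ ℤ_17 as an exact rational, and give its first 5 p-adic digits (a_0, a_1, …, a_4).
Σ a^n = 1/(1 − a) = 1/188;  first 5 digits = (1, 6, 1, 2, 11)

v_17(a) = 1 ≥ 1, so the series converges in ℤ_17 to 1/(1 − a) = 1/(1 − (-187)) = 1/188. Expand this rational in ℤ_17: compute digits iteratively via d_i = x_i mod 17, x_{i+1} = (x_i − d_i)/17. The first 5 digits are (1, 6, 1, 2, 11).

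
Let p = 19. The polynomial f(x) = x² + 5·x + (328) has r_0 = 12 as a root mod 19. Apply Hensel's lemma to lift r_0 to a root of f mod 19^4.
r_3 = 120605 (mod 130321)

Hensel: r_{i+1} = r_i − f(r_i)·(f′(r_i))^{-1} mod 19^{i+2}, f′(x) = 2x + 5. Iterate:
  r_0 = 12 (mod 19)
  r_1 = 31 (mod 361)
  r_2 = 4002 (mod 6859)
  r_3 = 120605 (mod 130321)
Final: r = 120605 satisfies f(r) ≡ 0 mod 19^4.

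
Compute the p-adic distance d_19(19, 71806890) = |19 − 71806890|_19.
d_19(19, 71806890) = 1/2476099

Step 1 — x − y = 19 − 71806890 = -71806871. Step 2 — v_19(-71806871) = 5 (factor: -71806871 = −(19^5 · 29); the sign does not affect v_p). Step 3 — |x − y|_19 = 19^{-5} = 1/2476099.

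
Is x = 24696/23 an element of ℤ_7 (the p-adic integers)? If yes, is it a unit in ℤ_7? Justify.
x ∈ ℤ_7 but not a unit; v_7(x) = 3 > 0

ℤ_7 = {x ∈ ℚ_7 : v_7(x) ≥ 0} and ℤ_7^× = {x ∈ ℤ_7 : v_7(x) = 0}. Here v_7(24696/23) = v_7(num) − v_7(den) = 3; compare against these criteria.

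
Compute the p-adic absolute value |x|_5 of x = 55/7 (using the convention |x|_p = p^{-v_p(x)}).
|55/7|_5 = 1/5

Step 1 — compute v_5(x) by factoring powers of 5 out of the numerator and denominator: v_5(55/7) = 1. Step 2 — apply |x|_p = p^{-v_p(x)} = 5^{-1} = 1/5.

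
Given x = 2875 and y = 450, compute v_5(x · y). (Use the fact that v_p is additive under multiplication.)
v_5(1293750) = 5

v_p(x) = 3 (factor: 2875 = 5^3 · 23); v_p(y) = 2 (factor: 450 = 5^2 · 18). Additivity: v_p(xy) = v_p(x) + v_p(y) = 3 + 2 = 5. (Direct check: xy = 1293750 = 5^5 · (414).)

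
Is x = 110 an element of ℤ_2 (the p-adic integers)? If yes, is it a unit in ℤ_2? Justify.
x ∈ ℤ_2 but not a unit; v_2(x) = 1 > 0

ℤ_2 = {x ∈ ℚ_2 : v_2(x) ≥ 0} and ℤ_2^× = {x ∈ ℤ_2 : v_2(x) = 0}. Here v_2(110) = v_2(num) − v_2(den) = 1; compare against these criteria.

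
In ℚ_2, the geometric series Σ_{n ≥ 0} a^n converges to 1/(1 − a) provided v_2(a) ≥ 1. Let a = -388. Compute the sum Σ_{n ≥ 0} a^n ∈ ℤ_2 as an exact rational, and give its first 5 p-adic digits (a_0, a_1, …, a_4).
Σ a^n = 1/(1 − a) = 1/389;  first 5 digits = (1, 0, 1, 1, 0)

v_2(a) = 2 ≥ 1, so the series converges in ℤ_2 to 1/(1 − a) = 1/(1 − (-388)) = 1/389. Expand this rational in ℤ_2: compute digits iteratively via d_i = x_i mod 2, x_{i+1} = (x_i − d_i)/2. The first 5 digits are (1, 0, 1, 1, 0).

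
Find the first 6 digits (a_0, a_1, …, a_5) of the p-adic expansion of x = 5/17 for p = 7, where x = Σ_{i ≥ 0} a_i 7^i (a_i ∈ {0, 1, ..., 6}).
(a_0, …, a_5) = (4, 4, 1, 1, 6, 2)

v_7(5/17) = 0 (numerator and denominator both coprime to 7), so x ∈ ℤ_7^×. Compute digits iteratively via a_i = x_i mod 7, x_{i+1} = (x_i − a_i)/7, with x_0 = x:
  x_0 = 5/17;  a_0 = 4;  x_1 = (x_0 − 4)/7 = -9/17
  x_1 = -9/17;  a_1 = 4;  x_2 = (x_1 − 4)/7 = -11/17
  x_2 = -11/17;  a_2 = 1;  x_3 = (x_2 − 1)/7 = -4/17
  x_3 = -4/17;  a_3 = 1;  x_4 = (x_3 − 1)/7 = -3/17
  x_4 = -3/17;  a_4 = 6;  x_5 = (x_4 − 6)/7 = -15/17
  x_5 = -15/17;  a_5 = 2;  x_6 = (x_5 − 2)/7 = -7/17
Digits: (4, 4, 1, 1, 6, 2).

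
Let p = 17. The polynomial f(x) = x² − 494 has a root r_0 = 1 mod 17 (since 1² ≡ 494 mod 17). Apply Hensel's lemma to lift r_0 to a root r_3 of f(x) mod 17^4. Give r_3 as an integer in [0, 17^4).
r_3 = 51545 (mod 83521)

Hensel's recurrence: r_{i+1} = r_i − f(r_i)·(f′(r_i))^{-1} mod 17^{i+2}, with f′(x) = 2x. Iterate:
  r_0 = 1 (mod 17)
  r_1 = 103 (mod 289)
  r_2 = 2415 (mod 4913)
  r_3 = 51545 (mod 83521)
Final: r_3 = 51545, and one checks f(r_3) ≡ 0 mod 17^4.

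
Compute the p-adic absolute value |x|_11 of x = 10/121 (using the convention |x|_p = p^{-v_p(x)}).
|10/121|_11 = 121

Step 1 — compute v_11(x) by factoring powers of 11 out of the numerator and denominator: v_11(10/121) = -2. Step 2 — apply |x|_p = p^{-v_p(x)} = 11^{2} = 121.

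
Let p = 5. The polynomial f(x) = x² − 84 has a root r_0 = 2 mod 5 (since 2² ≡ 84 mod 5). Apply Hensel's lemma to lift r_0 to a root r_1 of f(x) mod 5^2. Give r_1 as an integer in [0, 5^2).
r_1 = 22 (mod 25)

Hensel's recurrence: r_{i+1} = r_i − f(r_i)·(f′(r_i))^{-1} mod 5^{i+2}, with f′(x) = 2x. Iterate:
  r_0 = 2 (mod 5)
  r_1 = 22 (mod 25)
Final: r_1 = 22, and one checks f(r_1) ≡ 0 mod 5^2.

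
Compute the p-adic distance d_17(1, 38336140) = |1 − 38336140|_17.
d_17(1, 38336140) = 1/1419857

Step 1 — x − y = 1 − 38336140 = -38336139. Step 2 — v_17(-38336139) = 5 (factor: -38336139 = −(17^5 · 27); the sign does not affect v_p). Step 3 — |x − y|_17 = 17^{-5} = 1/1419857.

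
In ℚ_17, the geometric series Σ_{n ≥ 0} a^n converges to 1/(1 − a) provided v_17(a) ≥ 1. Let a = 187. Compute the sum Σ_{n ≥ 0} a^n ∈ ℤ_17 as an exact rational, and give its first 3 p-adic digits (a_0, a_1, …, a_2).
Σ a^n = 1/(1 − a) = -1/186;  first 3 digits = (1, 11, 2)

v_17(a) = 1 ≥ 1, so the series converges in ℤ_17 to 1/(1 − a) = 1/(1 − 187) = -1/186. Expand this rational in ℤ_17: compute digits iteratively via d_i = x_i mod 17, x_{i+1} = (x_i − d_i)/17. The first 3 digits are (1, 11, 2).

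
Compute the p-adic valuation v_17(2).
v_17(2) = 0

v_17(n) is the largest exponent k such that 17^k divides n. Factor out: 2 = 17^0 · 2. (Sign doesn't affect v_p.) So v_17(2) = 0.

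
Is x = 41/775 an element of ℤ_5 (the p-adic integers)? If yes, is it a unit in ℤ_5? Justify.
x ∉ ℤ_5 (v_5(x) = -2 < 0)

ℤ_5 = {x ∈ ℚ_5 : v_5(x) ≥ 0} and ℤ_5^× = {x ∈ ℤ_5 : v_5(x) = 0}. Here v_5(41/775) = v_5(num) − v_5(den) = -2; compare against these criteria.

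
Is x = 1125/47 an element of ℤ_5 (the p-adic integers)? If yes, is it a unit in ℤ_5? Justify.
x ∈ ℤ_5 but not a unit; v_5(x) = 3 > 0

ℤ_5 = {x ∈ ℚ_5 : v_5(x) ≥ 0} and ℤ_5^× = {x ∈ ℤ_5 : v_5(x) = 0}. Here v_5(1125/47) = v_5(num) − v_5(den) = 3; compare against these criteria.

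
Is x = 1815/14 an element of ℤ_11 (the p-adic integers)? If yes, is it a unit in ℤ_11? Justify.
x ∈ ℤ_11 but not a unit; v_11(x) = 2 > 0

ℤ_11 = {x ∈ ℚ_11 : v_11(x) ≥ 0} and ℤ_11^× = {x ∈ ℤ_11 : v_11(x) = 0}. Here v_11(1815/14) = v_11(num) − v_11(den) = 2; compare against these criteria.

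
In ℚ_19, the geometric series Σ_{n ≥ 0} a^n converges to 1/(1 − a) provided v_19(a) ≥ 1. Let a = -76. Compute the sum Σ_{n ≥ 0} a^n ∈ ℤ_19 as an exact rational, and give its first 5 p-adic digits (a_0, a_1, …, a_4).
Σ a^n = 1/(1 − a) = 1/77;  first 5 digits = (1, 15, 15, 12, 5)

v_19(a) = 1 ≥ 1, so the series converges in ℤ_19 to 1/(1 − a) = 1/(1 − (-76)) = 1/77. Expand this rational in ℤ_19: compute digits iteratively via d_i = x_i mod 19, x_{i+1} = (x_i − d_i)/19. The first 5 digits are (1, 15, 15, 12, 5).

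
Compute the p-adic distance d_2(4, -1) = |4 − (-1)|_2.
d_2(4, -1) = 1

Step 1 — x − y = 4 − (-1) = 5. Step 2 — v_2(5) = 0 (factor: 5 = (2^0 · 5); the sign does not affect v_p). Step 3 — |x − y|_2 = 2^{0} = 1.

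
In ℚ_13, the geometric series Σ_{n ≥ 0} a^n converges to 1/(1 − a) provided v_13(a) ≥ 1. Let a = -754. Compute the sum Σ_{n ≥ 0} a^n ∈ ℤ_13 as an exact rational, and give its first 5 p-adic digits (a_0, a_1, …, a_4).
Σ a^n = 1/(1 − a) = 1/755;  first 5 digits = (1, 7, 5, 3, 9)

v_13(a) = 1 ≥ 1, so the series converges in ℤ_13 to 1/(1 − a) = 1/(1 − (-754)) = 1/755. Expand this rational in ℤ_13: compute digits iteratively via d_i = x_i mod 13, x_{i+1} = (x_i − d_i)/13. The first 5 digits are (1, 7, 5, 3, 9).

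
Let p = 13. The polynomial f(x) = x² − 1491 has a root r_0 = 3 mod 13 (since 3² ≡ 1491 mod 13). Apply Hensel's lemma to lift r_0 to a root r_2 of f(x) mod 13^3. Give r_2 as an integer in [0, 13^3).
r_2 = 1433 (mod 2197)

Hensel's recurrence: r_{i+1} = r_i − f(r_i)·(f′(r_i))^{-1} mod 13^{i+2}, with f′(x) = 2x. Iterate:
  r_0 = 3 (mod 13)
  r_1 = 81 (mod 169)
  r_2 = 1433 (mod 2197)
Final: r_2 = 1433, and one checks f(r_2) ≡ 0 mod 13^3.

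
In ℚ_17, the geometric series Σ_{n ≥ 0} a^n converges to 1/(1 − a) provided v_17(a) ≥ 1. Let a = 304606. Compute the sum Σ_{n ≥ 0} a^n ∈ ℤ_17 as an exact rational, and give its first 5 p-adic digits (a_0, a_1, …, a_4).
Σ a^n = 1/(1 − a) = -1/304605;  first 5 digits = (1, 0, 0, 11, 3)

v_17(a) = 3 ≥ 1, so the series converges in ℤ_17 to 1/(1 − a) = 1/(1 − 304606) = -1/304605. Expand this rational in ℤ_17: compute digits iteratively via d_i = x_i mod 17, x_{i+1} = (x_i − d_i)/17. The first 5 digits are (1, 0, 0, 11, 3).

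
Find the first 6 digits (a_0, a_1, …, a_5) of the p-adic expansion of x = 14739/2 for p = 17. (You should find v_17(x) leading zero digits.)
(a_0, …, a_5) = (0, 0, 0, 10, 8, 8)

v_17(14739/2) = 3, so a_0 = ... = a_2 = 0. Factor out: x = 17^3 · u with u = 3/2 a unit in ℤ_17. Expand u iteratively via a_{v+i} = u_i mod 17, u_{i+1} = (u_i − a_{v+i})/17:
  u_0 = 3/2;  a_3 = 10;  u_1 = (u_0 − 10)/17 = -1/2
  u_1 = -1/2;  a_4 = 8;  u_2 = (u_1 − 8)/17 = -1/2
  u_2 = -1/2;  a_5 = 8;  u_3 = (u_2 − 8)/17 = -1/2
Digits: (0, 0, 0, 10, 8, 8).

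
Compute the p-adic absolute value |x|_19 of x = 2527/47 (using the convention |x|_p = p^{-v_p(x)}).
|2527/47|_19 = 1/361

Step 1 — compute v_19(x) by factoring powers of 19 out of the numerator and denominator: v_19(2527/47) = 2. Step 2 — apply |x|_p = p^{-v_p(x)} = 19^{-2} = 1/361.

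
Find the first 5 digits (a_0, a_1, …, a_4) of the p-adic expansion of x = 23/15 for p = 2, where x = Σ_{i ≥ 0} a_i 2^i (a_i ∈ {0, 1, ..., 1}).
(a_0, …, a_4) = (1, 0, 0, 1, 1)

v_2(23/15) = 0 (numerator and denominator both coprime to 2), so x ∈ ℤ_2^×. Compute digits iteratively via a_i = x_i mod 2, x_{i+1} = (x_i − a_i)/2, with x_0 = x:
  x_0 = 23/15;  a_0 = 1;  x_1 = (x_0 − 1)/2 = 4/15
  x_1 = 4/15;  a_1 = 0;  x_2 = (x_1 − 0)/2 = 2/15
  x_2 = 2/15;  a_2 = 0;  x_3 = (x_2 − 0)/2 = 1/15
  x_3 = 1/15;  a_3 = 1;  x_4 = (x_3 − 1)/2 = -7/15
  x_4 = -7/15;  a_4 = 1;  x_5 = (x_4 − 1)/2 = -11/15
Digits: (1, 0, 0, 1, 1).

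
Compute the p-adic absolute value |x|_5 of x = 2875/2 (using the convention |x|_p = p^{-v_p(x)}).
|2875/2|_5 = 1/125

Step 1 — compute v_5(x) by factoring powers of 5 out of the numerator and denominator: v_5(2875/2) = 3. Step 2 — apply |x|_p = p^{-v_p(x)} = 5^{-3} = 1/125.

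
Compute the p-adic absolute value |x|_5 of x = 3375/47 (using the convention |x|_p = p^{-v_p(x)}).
|3375/47|_5 = 1/125

Step 1 — compute v_5(x) by factoring powers of 5 out of the numerator and denominator: v_5(3375/47) = 3. Step 2 — apply |x|_p = p^{-v_p(x)} = 5^{-3} = 1/125.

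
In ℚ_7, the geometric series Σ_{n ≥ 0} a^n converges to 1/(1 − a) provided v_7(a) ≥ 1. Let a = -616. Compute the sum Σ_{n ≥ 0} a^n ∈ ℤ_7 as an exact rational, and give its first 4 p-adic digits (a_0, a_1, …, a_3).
Σ a^n = 1/(1 − a) = 1/617;  first 4 digits = (1, 3, 3, 4)

v_7(a) = 1 ≥ 1, so the series converges in ℤ_7 to 1/(1 − a) = 1/(1 − (-616)) = 1/617. Expand this rational in ℤ_7: compute digits iteratively via d_i = x_i mod 7, x_{i+1} = (x_i − d_i)/7. The first 4 digits are (1, 3, 3, 4).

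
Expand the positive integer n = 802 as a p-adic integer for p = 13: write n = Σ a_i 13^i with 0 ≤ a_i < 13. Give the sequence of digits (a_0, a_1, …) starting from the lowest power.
(a_0, a_1, …) = (9, 9, 4)

Repeated division by 13 gives the digits low-to-high: 802 = 9 + 9·13^1 + 4·13^2. Digit sequence: (9, 9, 4).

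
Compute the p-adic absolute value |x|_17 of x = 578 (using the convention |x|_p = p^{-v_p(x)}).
|578|_17 = 1/289

Step 1 — compute v_17(x) by factoring powers of 17 out of the numerator and denominator: v_17(578) = 2. Step 2 — apply |x|_p = p^{-v_p(x)} = 17^{-2} = 1/289.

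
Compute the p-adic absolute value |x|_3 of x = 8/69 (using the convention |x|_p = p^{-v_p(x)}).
|8/69|_3 = 3

Step 1 — compute v_3(x) by factoring powers of 3 out of the numerator and denominator: v_3(8/69) = -1. Step 2 — apply |x|_p = p^{-v_p(x)} = 3^{1} = 3.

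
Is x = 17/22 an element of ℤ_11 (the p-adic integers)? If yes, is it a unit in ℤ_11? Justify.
x ∉ ℤ_11 (v_11(x) = -1 < 0)

ℤ_11 = {x ∈ ℚ_11 : v_11(x) ≥ 0} and ℤ_11^× = {x ∈ ℤ_11 : v_11(x) = 0}. Here v_11(17/22) = v_11(num) − v_11(den) = -1; compare against these criteria.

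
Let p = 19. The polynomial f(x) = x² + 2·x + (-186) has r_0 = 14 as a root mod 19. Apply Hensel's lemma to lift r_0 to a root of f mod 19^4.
r_3 = 19603 (mod 130321)

Hensel: r_{i+1} = r_i − f(r_i)·(f′(r_i))^{-1} mod 19^{i+2}, f′(x) = 2x + 2. Iterate:
  r_0 = 14 (mod 19)
  r_1 = 109 (mod 361)
  r_2 = 5885 (mod 6859)
  r_3 = 19603 (mod 130321)
Final: r = 19603 satisfies f(r) ≡ 0 mod 19^4.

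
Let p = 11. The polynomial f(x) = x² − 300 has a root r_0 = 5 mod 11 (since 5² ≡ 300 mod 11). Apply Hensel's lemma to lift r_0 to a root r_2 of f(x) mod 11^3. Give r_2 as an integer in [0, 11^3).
r_2 = 456 (mod 1331)

Hensel's recurrence: r_{i+1} = r_i − f(r_i)·(f′(r_i))^{-1} mod 11^{i+2}, with f′(x) = 2x. Iterate:
  r_0 = 5 (mod 11)
  r_1 = 93 (mod 121)
  r_2 = 456 (mod 1331)
Final: r_2 = 456, and one checks f(r_2) ≡ 0 mod 11^3.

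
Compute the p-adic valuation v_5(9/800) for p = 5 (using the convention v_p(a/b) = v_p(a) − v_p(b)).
v_5(9/800) = -2

Factor powers of 5 from the numerator and denominator of the reduced fraction: 9 = 5^0 · 9 and 800 = 5^2 · 32. Apply v_p(a/b) = v_p(a) − v_p(b): v_5(9/800) = 0 − 2 = -2.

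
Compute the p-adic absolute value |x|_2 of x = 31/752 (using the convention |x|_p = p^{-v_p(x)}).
|31/752|_2 = 16

Step 1 — compute v_2(x) by factoring powers of 2 out of the numerator and denominator: v_2(31/752) = -4. Step 2 — apply |x|_p = p^{-v_p(x)} = 2^{4} = 16.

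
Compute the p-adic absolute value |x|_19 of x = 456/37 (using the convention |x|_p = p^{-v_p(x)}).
|456/37|_19 = 1/19

Step 1 — compute v_19(x) by factoring powers of 19 out of the numerator and denominator: v_19(456/37) = 1. Step 2 — apply |x|_p = p^{-v_p(x)} = 19^{-1} = 1/19.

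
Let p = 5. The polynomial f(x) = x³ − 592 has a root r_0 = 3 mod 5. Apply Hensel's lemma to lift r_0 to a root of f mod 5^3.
r_2 = 48 (mod 125)

Hensel: r_{i+1} = r_i − f(r_i)/f′(r_i) mod 5^{i+2}, where f′(x) = 3x². Iterate:
  r_0 = 3 (mod 5)
  r_1 = 23 (mod 25)
  r_2 = 48 (mod 125)
Final: r = 48 with f(r) ≡ 0 mod 5^3.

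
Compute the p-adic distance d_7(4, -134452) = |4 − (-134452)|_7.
d_7(4, -134452) = 1/16807

Step 1 — x − y = 4 − (-134452) = 134456. Step 2 — v_7(134456) = 5 (factor: 134456 = (7^5 · 8); the sign does not affect v_p). Step 3 — |x − y|_7 = 7^{-5} = 1/16807.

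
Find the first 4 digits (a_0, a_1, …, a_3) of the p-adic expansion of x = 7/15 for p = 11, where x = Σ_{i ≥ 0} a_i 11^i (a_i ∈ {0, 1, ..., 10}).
(a_0, …, a_3) = (10, 5, 9, 5)

v_11(7/15) = 0 (numerator and denominator both coprime to 11), so x ∈ ℤ_11^×. Compute digits iteratively via a_i = x_i mod 11, x_{i+1} = (x_i − a_i)/11, with x_0 = x:
  x_0 = 7/15;  a_0 = 10;  x_1 = (x_0 − 10)/11 = -13/15
  x_1 = -13/15;  a_1 = 5;  x_2 = (x_1 − 5)/11 = -8/15
  x_2 = -8/15;  a_2 = 9;  x_3 = (x_2 − 9)/11 = -13/15
  x_3 = -13/15;  a_3 = 5;  x_4 = (x_3 − 5)/11 = -8/15
Digits: (10, 5, 9, 5).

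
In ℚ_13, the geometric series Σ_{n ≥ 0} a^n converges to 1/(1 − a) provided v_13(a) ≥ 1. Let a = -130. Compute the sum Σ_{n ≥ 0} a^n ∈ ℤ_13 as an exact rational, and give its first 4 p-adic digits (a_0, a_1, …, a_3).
Σ a^n = 1/(1 − a) = 1/131;  first 4 digits = (1, 3, 8, 8)

v_13(a) = 1 ≥ 1, so the series converges in ℤ_13 to 1/(1 − a) = 1/(1 − (-130)) = 1/131. Expand this rational in ℤ_13: compute digits iteratively via d_i = x_i mod 13, x_{i+1} = (x_i − d_i)/13. The first 4 digits are (1, 3, 8, 8).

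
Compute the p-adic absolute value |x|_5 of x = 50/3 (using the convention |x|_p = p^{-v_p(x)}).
|50/3|_5 = 1/25

Step 1 — compute v_5(x) by factoring powers of 5 out of the numerator and denominator: v_5(50/3) = 2. Step 2 — apply |x|_p = p^{-v_p(x)} = 5^{-2} = 1/25.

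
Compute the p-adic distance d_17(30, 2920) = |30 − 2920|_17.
d_17(30, 2920) = 1/289

Step 1 — x − y = 30 − 2920 = -2890. Step 2 — v_17(-2890) = 2 (factor: -2890 = −(17^2 · 10); the sign does not affect v_p). Step 3 — |x − y|_17 = 17^{-2} = 1/289.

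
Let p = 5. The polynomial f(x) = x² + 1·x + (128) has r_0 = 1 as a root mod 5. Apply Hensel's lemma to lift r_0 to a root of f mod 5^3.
r_2 = 91 (mod 125)

Hensel: r_{i+1} = r_i − f(r_i)·(f′(r_i))^{-1} mod 5^{i+2}, f′(x) = 2x + 1. Iterate:
  r_0 = 1 (mod 5)
  r_1 = 16 (mod 25)
  r_2 = 91 (mod 125)
Final: r = 91 satisfies f(r) ≡ 0 mod 5^3.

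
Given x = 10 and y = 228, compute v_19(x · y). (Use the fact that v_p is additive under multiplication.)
v_19(2280) = 1

v_p(x) = 0 (factor: 10 = 19^0 · 10); v_p(y) = 1 (factor: 228 = 19^1 · 12). Additivity: v_p(xy) = v_p(x) + v_p(y) = 0 + 1 = 1. (Direct check: xy = 2280 = 19^1 · (120).)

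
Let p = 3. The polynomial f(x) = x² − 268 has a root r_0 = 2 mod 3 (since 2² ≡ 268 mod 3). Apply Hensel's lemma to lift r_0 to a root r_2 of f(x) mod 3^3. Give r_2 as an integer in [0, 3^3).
r_2 = 5 (mod 27)

Hensel's recurrence: r_{i+1} = r_i − f(r_i)·(f′(r_i))^{-1} mod 3^{i+2}, with f′(x) = 2x. Iterate:
  r_0 = 2 (mod 3)
  r_1 = 5 (mod 9)
  r_2 = 5 (mod 27)
Final: r_2 = 5, and one checks f(r_2) ≡ 0 mod 3^3.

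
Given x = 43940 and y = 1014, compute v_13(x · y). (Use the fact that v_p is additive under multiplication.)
v_13(44555160) = 5

v_p(x) = 3 (factor: 43940 = 13^3 · 20); v_p(y) = 2 (factor: 1014 = 13^2 · 6). Additivity: v_p(xy) = v_p(x) + v_p(y) = 3 + 2 = 5. (Direct check: xy = 44555160 = 13^5 · (120).)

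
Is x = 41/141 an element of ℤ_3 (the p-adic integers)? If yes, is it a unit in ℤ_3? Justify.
x ∉ ℤ_3 (v_3(x) = -1 < 0)

ℤ_3 = {x ∈ ℚ_3 : v_3(x) ≥ 0} and ℤ_3^× = {x ∈ ℤ_3 : v_3(x) = 0}. Here v_3(41/141) = v_3(num) − v_3(den) = -1; compare against these criteria.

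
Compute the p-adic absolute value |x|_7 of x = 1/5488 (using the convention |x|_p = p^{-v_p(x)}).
|1/5488|_7 = 343

Step 1 — compute v_7(x) by factoring powers of 7 out of the numerator and denominator: v_7(1/5488) = -3. Step 2 — apply |x|_p = p^{-v_p(x)} = 7^{3} = 343.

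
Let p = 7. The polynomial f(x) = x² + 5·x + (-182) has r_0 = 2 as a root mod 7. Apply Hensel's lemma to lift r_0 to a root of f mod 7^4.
r_3 = 1752 (mod 2401)

Hensel: r_{i+1} = r_i − f(r_i)·(f′(r_i))^{-1} mod 7^{i+2}, f′(x) = 2x + 5. Iterate:
  r_0 = 2 (mod 7)
  r_1 = 37 (mod 49)
  r_2 = 37 (mod 343)
  r_3 = 1752 (mod 2401)
Final: r = 1752 satisfies f(r) ≡ 0 mod 7^4.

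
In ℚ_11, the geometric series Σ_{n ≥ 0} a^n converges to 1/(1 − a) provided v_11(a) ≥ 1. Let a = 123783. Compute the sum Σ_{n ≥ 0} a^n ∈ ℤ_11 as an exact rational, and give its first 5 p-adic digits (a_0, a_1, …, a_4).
Σ a^n = 1/(1 − a) = -1/123782;  first 5 digits = (1, 0, 0, 5, 8)

v_11(a) = 3 ≥ 1, so the series converges in ℤ_11 to 1/(1 − a) = 1/(1 − 123783) = -1/123782. Expand this rational in ℤ_11: compute digits iteratively via d_i = x_i mod 11, x_{i+1} = (x_i − d_i)/11. The first 5 digits are (1, 0, 0, 5, 8).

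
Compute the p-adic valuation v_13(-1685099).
v_13(-1685099) = 4

v_13(n) is the largest exponent k such that 13^k divides n. Factor out: -1685099 = -13^4 · 59. (Sign doesn't affect v_p.) So v_13(-1685099) = 4.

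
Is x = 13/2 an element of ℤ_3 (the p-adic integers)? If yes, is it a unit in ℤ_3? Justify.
x ∈ ℤ_3^× (unit); v_3(x) = 0

ℤ_3 = {x ∈ ℚ_3 : v_3(x) ≥ 0} and ℤ_3^× = {x ∈ ℤ_3 : v_3(x) = 0}. Here v_3(13/2) = v_3(num) − v_3(den) = 0; compare against these criteria.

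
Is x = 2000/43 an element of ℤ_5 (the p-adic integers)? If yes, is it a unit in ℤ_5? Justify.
x ∈ ℤ_5 but not a unit; v_5(x) = 3 > 0

ℤ_5 = {x ∈ ℚ_5 : v_5(x) ≥ 0} and ℤ_5^× = {x ∈ ℤ_5 : v_5(x) = 0}. Here v_5(2000/43) = v_5(num) − v_5(den) = 3; compare against these criteria.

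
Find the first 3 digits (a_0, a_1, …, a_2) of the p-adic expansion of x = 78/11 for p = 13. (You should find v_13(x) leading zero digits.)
(a_0, …, a_2) = (0, 10, 4)

v_13(78/11) = 1, so a_0 = ... = a_0 = 0. Factor out: x = 13^1 · u with u = 6/11 a unit in ℤ_13. Expand u iteratively via a_{v+i} = u_i mod 13, u_{i+1} = (u_i − a_{v+i})/13:
  u_0 = 6/11;  a_1 = 10;  u_1 = (u_0 − 10)/13 = -8/11
  u_1 = -8/11;  a_2 = 4;  u_2 = (u_1 − 4)/13 = -4/11
Digits: (0, 10, 4).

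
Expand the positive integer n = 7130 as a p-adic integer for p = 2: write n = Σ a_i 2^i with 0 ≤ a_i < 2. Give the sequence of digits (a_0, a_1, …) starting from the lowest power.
(a_0, a_1, …) = (0, 1, 0, 1, 1, 0, 1, 1, 1, 1, 0, 1, 1)

Repeated division by 2 gives the digits low-to-high: 7130 = 1·2^1 + 1·2^3 + 1·2^4 + 1·2^6 + 1·2^7 + 1·2^8 + 1·2^9 + 1·2^11 + 1·2^12. Digit sequence: (0, 1, 0, 1, 1, 0, 1, 1, 1, 1, 0, 1, 1).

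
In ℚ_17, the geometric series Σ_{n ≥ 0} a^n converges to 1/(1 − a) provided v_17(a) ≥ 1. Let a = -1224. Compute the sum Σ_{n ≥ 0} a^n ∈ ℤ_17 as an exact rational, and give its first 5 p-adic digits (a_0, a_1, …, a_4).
Σ a^n = 1/(1 − a) = 1/1225;  first 5 digits = (1, 13, 11, 2, 10)

v_17(a) = 1 ≥ 1, so the series converges in ℤ_17 to 1/(1 − a) = 1/(1 − (-1224)) = 1/1225. Expand this rational in ℤ_17: compute digits iteratively via d_i = x_i mod 17, x_{i+1} = (x_i − d_i)/17. The first 5 digits are (1, 13, 11, 2, 10).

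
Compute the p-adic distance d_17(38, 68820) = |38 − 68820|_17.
d_17(38, 68820) = 1/4913

Step 1 — x − y = 38 − 68820 = -68782. Step 2 — v_17(-68782) = 3 (factor: -68782 = −(17^3 · 14); the sign does not affect v_p). Step 3 — |x − y|_17 = 17^{-3} = 1/4913.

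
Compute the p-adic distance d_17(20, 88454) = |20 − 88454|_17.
d_17(20, 88454) = 1/4913

Step 1 — x − y = 20 − 88454 = -88434. Step 2 — v_17(-88434) = 3 (factor: -88434 = −(17^3 · 18); the sign does not affect v_p). Step 3 — |x − y|_17 = 17^{-3} = 1/4913.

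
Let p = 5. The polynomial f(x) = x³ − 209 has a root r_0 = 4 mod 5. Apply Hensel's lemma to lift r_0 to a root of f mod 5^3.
r_2 = 94 (mod 125)

Hensel: r_{i+1} = r_i − f(r_i)/f′(r_i) mod 5^{i+2}, where f′(x) = 3x². Iterate:
  r_0 = 4 (mod 5)
  r_1 = 19 (mod 25)
  r_2 = 94 (mod 125)
Final: r = 94 with f(r) ≡ 0 mod 5^3.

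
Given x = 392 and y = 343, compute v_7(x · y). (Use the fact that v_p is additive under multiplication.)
v_7(134456) = 5

v_p(x) = 2 (factor: 392 = 7^2 · 8); v_p(y) = 3 (factor: 343 = 7^3 · 1). Additivity: v_p(xy) = v_p(x) + v_p(y) = 2 + 3 = 5. (Direct check: xy = 134456 = 7^5 · (8).)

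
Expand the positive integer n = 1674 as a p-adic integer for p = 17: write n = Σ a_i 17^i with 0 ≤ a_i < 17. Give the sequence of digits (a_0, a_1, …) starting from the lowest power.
(a_0, a_1, …) = (8, 13, 5)

Repeated division by 17 gives the digits low-to-high: 1674 = 8 + 13·17^1 + 5·17^2. Digit sequence: (8, 13, 5).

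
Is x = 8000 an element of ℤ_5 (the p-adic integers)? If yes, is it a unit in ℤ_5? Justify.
x ∈ ℤ_5 but not a unit; v_5(x) = 3 > 0

ℤ_5 = {x ∈ ℚ_5 : v_5(x) ≥ 0} and ℤ_5^× = {x ∈ ℤ_5 : v_5(x) = 0}. Here v_5(8000) = v_5(num) − v_5(den) = 3; compare against these criteria.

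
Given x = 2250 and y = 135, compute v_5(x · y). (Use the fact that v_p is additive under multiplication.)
v_5(303750) = 4

v_p(x) = 3 (factor: 2250 = 5^3 · 18); v_p(y) = 1 (factor: 135 = 5^1 · 27). Additivity: v_p(xy) = v_p(x) + v_p(y) = 3 + 1 = 4. (Direct check: xy = 303750 = 5^4 · (486).)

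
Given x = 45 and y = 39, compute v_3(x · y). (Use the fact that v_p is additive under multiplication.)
v_3(1755) = 3

v_p(x) = 2 (factor: 45 = 3^2 · 5); v_p(y) = 1 (factor: 39 = 3^1 · 13). Additivity: v_p(xy) = v_p(x) + v_p(y) = 2 + 1 = 3. (Direct check: xy = 1755 = 3^3 · (65).)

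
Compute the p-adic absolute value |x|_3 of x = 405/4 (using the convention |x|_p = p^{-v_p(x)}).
|405/4|_3 = 1/81

Step 1 — compute v_3(x) by factoring powers of 3 out of the numerator and denominator: v_3(405/4) = 4. Step 2 — apply |x|_p = p^{-v_p(x)} = 3^{-4} = 1/81.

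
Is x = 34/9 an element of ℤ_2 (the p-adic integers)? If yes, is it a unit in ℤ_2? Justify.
x ∈ ℤ_2 but not a unit; v_2(x) = 1 > 0

ℤ_2 = {x ∈ ℚ_2 : v_2(x) ≥ 0} and ℤ_2^× = {x ∈ ℤ_2 : v_2(x) = 0}. Here v_2(34/9) = v_2(num) − v_2(den) = 1; compare against these criteria.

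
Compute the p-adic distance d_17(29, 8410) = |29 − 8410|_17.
d_17(29, 8410) = 1/289

Step 1 — x − y = 29 − 8410 = -8381. Step 2 — v_17(-8381) = 2 (factor: -8381 = −(17^2 · 29); the sign does not affect v_p). Step 3 — |x − y|_17 = 17^{-2} = 1/289.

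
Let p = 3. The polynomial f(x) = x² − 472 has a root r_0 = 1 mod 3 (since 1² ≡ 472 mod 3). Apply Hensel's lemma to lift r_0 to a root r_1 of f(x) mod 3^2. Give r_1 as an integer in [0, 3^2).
r_1 = 7 (mod 9)

Hensel's recurrence: r_{i+1} = r_i − f(r_i)·(f′(r_i))^{-1} mod 3^{i+2}, with f′(x) = 2x. Iterate:
  r_0 = 1 (mod 3)
  r_1 = 7 (mod 9)
Final: r_1 = 7, and one checks f(r_1) ≡ 0 mod 3^2.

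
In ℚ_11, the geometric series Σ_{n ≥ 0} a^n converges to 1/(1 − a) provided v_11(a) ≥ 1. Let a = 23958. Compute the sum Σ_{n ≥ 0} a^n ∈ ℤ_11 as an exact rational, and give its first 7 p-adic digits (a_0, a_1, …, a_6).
Σ a^n = 1/(1 − a) = -1/23957;  first 7 digits = (1, 0, 0, 7, 1, 0, 5)

v_11(a) = 3 ≥ 1, so the series converges in ℤ_11 to 1/(1 − a) = 1/(1 − 23958) = -1/23957. Expand this rational in ℤ_11: compute digits iteratively via d_i = x_i mod 11, x_{i+1} = (x_i − d_i)/11. The first 7 digits are (1, 0, 0, 7, 1, 0, 5).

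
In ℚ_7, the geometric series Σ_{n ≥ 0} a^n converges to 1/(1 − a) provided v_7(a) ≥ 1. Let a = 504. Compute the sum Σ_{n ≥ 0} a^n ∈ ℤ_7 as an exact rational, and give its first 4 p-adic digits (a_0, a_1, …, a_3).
Σ a^n = 1/(1 − a) = -1/503;  first 4 digits = (1, 2, 0, 1)

v_7(a) = 1 ≥ 1, so the series converges in ℤ_7 to 1/(1 − a) = 1/(1 − 504) = -1/503. Expand this rational in ℤ_7: compute digits iteratively via d_i = x_i mod 7, x_{i+1} = (x_i − d_i)/7. The first 4 digits are (1, 2, 0, 1).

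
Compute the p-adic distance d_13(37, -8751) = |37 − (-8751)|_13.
d_13(37, -8751) = 1/2197

Step 1 — x − y = 37 − (-8751) = 8788. Step 2 — v_13(8788) = 3 (factor: 8788 = (13^3 · 4); the sign does not affect v_p). Step 3 — |x − y|_13 = 13^{-3} = 1/2197.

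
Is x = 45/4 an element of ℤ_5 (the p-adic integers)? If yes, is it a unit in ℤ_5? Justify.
x ∈ ℤ_5 but not a unit; v_5(x) = 1 > 0

ℤ_5 = {x ∈ ℚ_5 : v_5(x) ≥ 0} and ℤ_5^× = {x ∈ ℤ_5 : v_5(x) = 0}. Here v_5(45/4) = v_5(num) − v_5(den) = 1; compare against these criteria.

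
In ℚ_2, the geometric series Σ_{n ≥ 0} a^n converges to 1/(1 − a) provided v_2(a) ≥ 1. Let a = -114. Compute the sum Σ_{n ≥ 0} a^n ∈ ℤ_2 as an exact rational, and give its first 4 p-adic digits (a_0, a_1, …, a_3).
Σ a^n = 1/(1 − a) = 1/115;  first 4 digits = (1, 1, 0, 1)

v_2(a) = 1 ≥ 1, so the series converges in ℤ_2 to 1/(1 − a) = 1/(1 − (-114)) = 1/115. Expand this rational in ℤ_2: compute digits iteratively via d_i = x_i mod 2, x_{i+1} = (x_i − d_i)/2. The first 4 digits are (1, 1, 0, 1).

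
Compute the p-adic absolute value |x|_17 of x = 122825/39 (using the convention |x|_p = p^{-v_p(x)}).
|122825/39|_17 = 1/4913

Step 1 — compute v_17(x) by factoring powers of 17 out of the numerator and denominator: v_17(122825/39) = 3. Step 2 — apply |x|_p = p^{-v_p(x)} = 17^{-3} = 1/4913.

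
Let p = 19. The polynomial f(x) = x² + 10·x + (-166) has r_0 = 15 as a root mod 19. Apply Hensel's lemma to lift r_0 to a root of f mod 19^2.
r_1 = 91 (mod 361)

Hensel: r_{i+1} = r_i − f(r_i)·(f′(r_i))^{-1} mod 19^{i+2}, f′(x) = 2x + 10. Iterate:
  r_0 = 15 (mod 19)
  r_1 = 91 (mod 361)
Final: r = 91 satisfies f(r) ≡ 0 mod 19^2.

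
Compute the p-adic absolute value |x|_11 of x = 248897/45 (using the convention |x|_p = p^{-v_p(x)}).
|248897/45|_11 = 1/14641

Step 1 — compute v_11(x) by factoring powers of 11 out of the numerator and denominator: v_11(248897/45) = 4. Step 2 — apply |x|_p = p^{-v_p(x)} = 11^{-4} = 1/14641.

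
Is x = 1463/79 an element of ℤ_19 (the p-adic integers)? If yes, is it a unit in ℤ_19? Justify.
x ∈ ℤ_19 but not a unit; v_19(x) = 1 > 0

ℤ_19 = {x ∈ ℚ_19 : v_19(x) ≥ 0} and ℤ_19^× = {x ∈ ℤ_19 : v_19(x) = 0}. Here v_19(1463/79) = v_19(num) − v_19(den) = 1; compare against these criteria.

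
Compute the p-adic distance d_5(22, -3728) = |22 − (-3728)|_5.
d_5(22, -3728) = 1/625

Step 1 — x − y = 22 − (-3728) = 3750. Step 2 — v_5(3750) = 4 (factor: 3750 = (5^4 · 6); the sign does not affect v_p). Step 3 — |x − y|_5 = 5^{-4} = 1/625.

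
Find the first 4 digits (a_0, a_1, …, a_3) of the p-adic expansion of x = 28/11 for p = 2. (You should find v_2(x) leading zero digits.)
(a_0, …, a_3) = (0, 0, 1, 0)

v_2(28/11) = 2, so a_0 = ... = a_1 = 0. Factor out: x = 2^2 · u with u = 7/11 a unit in ℤ_2. Expand u iteratively via a_{v+i} = u_i mod 2, u_{i+1} = (u_i − a_{v+i})/2:
  u_0 = 7/11;  a_2 = 1;  u_1 = (u_0 − 1)/2 = -2/11
  u_1 = -2/11;  a_3 = 0;  u_2 = (u_1 − 0)/2 = -1/11
Digits: (0, 0, 1, 0).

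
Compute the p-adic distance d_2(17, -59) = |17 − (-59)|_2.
d_2(17, -59) = 1/4

Step 1 — x − y = 17 − (-59) = 76. Step 2 — v_2(76) = 2 (factor: 76 = (2^2 · 19); the sign does not affect v_p). Step 3 — |x − y|_2 = 2^{-2} = 1/4.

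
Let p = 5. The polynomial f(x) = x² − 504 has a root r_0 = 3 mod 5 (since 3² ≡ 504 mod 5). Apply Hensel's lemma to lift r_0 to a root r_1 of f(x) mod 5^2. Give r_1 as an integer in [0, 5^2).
r_1 = 23 (mod 25)

Hensel's recurrence: r_{i+1} = r_i − f(r_i)·(f′(r_i))^{-1} mod 5^{i+2}, with f′(x) = 2x. Iterate:
  r_0 = 3 (mod 5)
  r_1 = 23 (mod 25)
Final: r_1 = 23, and one checks f(r_1) ≡ 0 mod 5^2.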